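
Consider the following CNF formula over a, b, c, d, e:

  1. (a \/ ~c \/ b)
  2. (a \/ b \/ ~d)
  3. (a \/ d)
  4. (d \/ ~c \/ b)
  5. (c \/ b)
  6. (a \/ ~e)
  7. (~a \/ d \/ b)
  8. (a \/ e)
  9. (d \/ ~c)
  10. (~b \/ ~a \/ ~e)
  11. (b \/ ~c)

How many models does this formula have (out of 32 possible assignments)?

3

The models are:
  a=T b=T c=F d=F e=F
  a=T b=T c=F d=T e=F
  a=T b=T c=T d=T e=F
Count: 3.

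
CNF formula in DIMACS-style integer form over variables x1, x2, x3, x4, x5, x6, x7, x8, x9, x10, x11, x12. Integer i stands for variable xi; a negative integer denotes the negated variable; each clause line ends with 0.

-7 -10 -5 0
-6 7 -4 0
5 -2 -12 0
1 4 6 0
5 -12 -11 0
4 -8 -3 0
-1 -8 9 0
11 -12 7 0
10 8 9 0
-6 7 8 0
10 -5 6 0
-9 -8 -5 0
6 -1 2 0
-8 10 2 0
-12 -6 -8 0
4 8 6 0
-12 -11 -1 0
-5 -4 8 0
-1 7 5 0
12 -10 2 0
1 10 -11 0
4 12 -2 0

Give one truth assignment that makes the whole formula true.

x1=1, x2=1, x3=1, x4=1, x5=0, x6=0, x7=1, x8=0, x9=0, x10=1, x11=0, x12=0

Check each clause:
  1. {¬x5, ¬x10, ¬x7} — ¬x5 is true.
  2. {¬x6, x7, ¬x4} — ¬x6 is true.
  3. {¬x12, x5, ¬x2} — ¬x12 is true.
  4. {x1, x6, x4} — x1 is true.
  5. {¬x12, ¬x11, x5} — ¬x11 is true.
  6. {x4, ¬x8, ¬x3} — ¬x8 is true.
  7. {¬x8, x9, ¬x1} — ¬x8 is true.
  8. {¬x12, x7, x11} — ¬x12 is true.
  9. {x9, x8, x10} — x10 is true.
  10. {x8, ¬x6, x7} — ¬x6 is true.
  11. {x6, ¬x5, x10} — x10 is true.
  12. {¬x8, ¬x9, ¬x5} — ¬x8 is true.
  13. {x2, ¬x1, x6} — x2 is true.
  14. {x10, ¬x8, x2} — ¬x8 is true.
  15. {¬x12, ¬x6, ¬x8} — ¬x8 is true.
  16. {x8, x4, x6} — x4 is true.
  17. {¬x1, ¬x11, ¬x12} — ¬x12 is true.
  18. {x8, ¬x5, ¬x4} — ¬x5 is true.
  19. {x5, ¬x1, x7} — x7 is true.
  20. {¬x10, x2, x12} — x2 is true.
  21. {¬x11, x1, x10} — x1 is true.
  22. {x4, ¬x2, x12} — x4 is true.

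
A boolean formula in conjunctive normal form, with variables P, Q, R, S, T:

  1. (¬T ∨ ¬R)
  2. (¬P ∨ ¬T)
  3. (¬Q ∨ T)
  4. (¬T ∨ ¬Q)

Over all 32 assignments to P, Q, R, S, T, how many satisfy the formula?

Case analysis on T and Q:
  T=1, Q=1: a clause becomes empty — 0.
  T=1, Q=0: remaining (P,R,S) ∈ {(0,0,0); (0,0,1)} — 2.
  T=0, Q=1: a clause becomes empty — 0.
  T=0, Q=0: P, R, S free → 2^3 = 8.
Total: 0 + 2 + 0 + 8 = 10.

10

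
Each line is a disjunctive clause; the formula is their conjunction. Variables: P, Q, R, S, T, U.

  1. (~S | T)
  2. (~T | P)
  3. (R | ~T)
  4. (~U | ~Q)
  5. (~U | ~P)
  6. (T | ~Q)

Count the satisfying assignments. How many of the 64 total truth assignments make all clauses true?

10

Case analysis on T and P:
  T=1, P=1: remaining (Q,R,S,U) ∈ {(0,1,0,0); (0,1,1,0); (1,1,0,0); (1,1,1,0)} — 4.
  T=1, P=0: a clause becomes empty — 0.
  T=0, P=1: remaining (Q,R,S,U) ∈ {(0,0,0,0); (0,1,0,0)} — 2.
  T=0, P=0: remaining (Q,R,S,U) ∈ {(0,0,0,0); (0,0,0,1); (0,1,0,0); (0,1,0,1)} — 4.
Total: 4 + 0 + 2 + 4 = 10.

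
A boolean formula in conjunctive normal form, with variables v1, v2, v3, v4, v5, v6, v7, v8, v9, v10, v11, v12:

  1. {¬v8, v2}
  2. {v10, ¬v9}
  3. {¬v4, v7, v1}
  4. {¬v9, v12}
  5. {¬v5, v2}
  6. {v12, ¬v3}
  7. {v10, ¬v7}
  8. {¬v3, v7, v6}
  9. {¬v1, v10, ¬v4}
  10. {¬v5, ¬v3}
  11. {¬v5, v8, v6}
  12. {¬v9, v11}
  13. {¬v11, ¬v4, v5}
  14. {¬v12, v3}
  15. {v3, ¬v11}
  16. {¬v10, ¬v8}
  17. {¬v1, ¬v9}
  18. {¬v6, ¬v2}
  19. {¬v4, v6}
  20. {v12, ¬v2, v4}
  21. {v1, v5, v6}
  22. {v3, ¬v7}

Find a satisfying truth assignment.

v1=True, v2=False, v3=True, v4=False, v5=False, v6=True, v7=True, v8=False, v9=False, v10=True, v11=False, v12=True

Check each clause:
  1. {v2, ¬v8} — ¬v8 is true.
  2. {¬v9, v10} — v10 is true.
  3. {¬v4, v1, v7} — v1 is true.
  4. {¬v9, v12} — v12 is true.
  5. {¬v5, v2} — ¬v5 is true.
  6. {v12, ¬v3} — v12 is true.
  7. {¬v7, v10} — v10 is true.
  8. {v7, v6, ¬v3} — v6 is true.
  9. {¬v4, ¬v1, v10} — v10 is true.
  10. {¬v3, ¬v5} — ¬v5 is true.
  11. {v8, v6, ¬v5} — ¬v5 is true.
  12. {v11, ¬v9} — ¬v9 is true.
  13. {v5, ¬v11, ¬v4} — ¬v4 is true.
  14. {¬v12, v3} — v3 is true.
  15. {¬v11, v3} — v3 is true.
  16. {¬v8, ¬v10} — ¬v8 is true.
  17. {¬v9, ¬v1} — ¬v9 is true.
  18. {¬v6, ¬v2} — ¬v2 is true.
  19. {v6, ¬v4} — ¬v4 is true.
  20. {v4, ¬v2, v12} — v12 is true.
  21. {v5, v1, v6} — v1 is true.
  22. {¬v7, v3} — v3 is true.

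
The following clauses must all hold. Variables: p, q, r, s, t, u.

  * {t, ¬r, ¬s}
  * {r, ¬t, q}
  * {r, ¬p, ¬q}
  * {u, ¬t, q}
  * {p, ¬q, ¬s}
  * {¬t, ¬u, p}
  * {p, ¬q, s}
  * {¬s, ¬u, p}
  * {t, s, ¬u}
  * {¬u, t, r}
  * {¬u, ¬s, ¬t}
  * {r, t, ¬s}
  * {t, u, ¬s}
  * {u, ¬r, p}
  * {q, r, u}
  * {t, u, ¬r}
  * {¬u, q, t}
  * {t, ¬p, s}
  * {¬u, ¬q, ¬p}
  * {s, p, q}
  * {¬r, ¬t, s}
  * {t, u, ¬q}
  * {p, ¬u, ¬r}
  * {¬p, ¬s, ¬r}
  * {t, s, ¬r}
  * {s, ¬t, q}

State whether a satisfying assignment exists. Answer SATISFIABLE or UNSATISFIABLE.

UNSATISFIABLE

t = True:
  p = True:
    q = True:
      propagation gives r=True, u=False, s=True; contradiction.
    q = False:
      propagation gives r=True, u=True, s=False; contradiction.
  p = False:
    propagation gives u=False, q=True, s=False; an empty clause results — contradiction.
t = False:
  s = True:
    propagation gives r=False; an empty clause results — contradiction.
  s = False:
    propagation gives u=False, r=False, q=True; an empty clause results — contradiction.
Every branch closes, so no satisfying assignment exists.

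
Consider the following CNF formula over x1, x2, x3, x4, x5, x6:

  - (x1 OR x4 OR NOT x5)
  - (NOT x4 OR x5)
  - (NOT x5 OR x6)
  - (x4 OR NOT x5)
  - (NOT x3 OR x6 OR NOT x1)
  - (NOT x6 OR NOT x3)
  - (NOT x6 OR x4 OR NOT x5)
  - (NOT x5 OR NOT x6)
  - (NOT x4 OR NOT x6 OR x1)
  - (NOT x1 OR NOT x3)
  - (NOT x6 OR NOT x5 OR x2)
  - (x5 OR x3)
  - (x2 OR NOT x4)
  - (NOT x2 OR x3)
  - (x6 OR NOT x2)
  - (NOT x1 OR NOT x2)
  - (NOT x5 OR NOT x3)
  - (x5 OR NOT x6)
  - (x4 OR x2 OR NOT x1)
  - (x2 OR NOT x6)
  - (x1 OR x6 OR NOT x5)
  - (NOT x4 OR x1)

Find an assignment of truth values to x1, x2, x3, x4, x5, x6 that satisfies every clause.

x1=F, x2=F, x3=T, x4=F, x5=F, x6=F

Check each clause:
  1. (x4 OR x1 OR NOT x5) — NOT x5 is true.
  2. (x5 OR NOT x4) — NOT x4 is true.
  3. (NOT x5 OR x6) — NOT x5 is true.
  4. (x4 OR NOT x5) — NOT x5 is true.
  5. (x6 OR NOT x1 OR NOT x3) — NOT x1 is true.
  6. (NOT x6 OR NOT x3) — NOT x6 is true.
  7. (x4 OR NOT x6 OR NOT x5) — NOT x6 is true.
  8. (NOT x5 OR NOT x6) — NOT x6 is true.
  9. (NOT x4 OR NOT x6 OR x1) — NOT x6 is true.
  10. (NOT x3 OR NOT x1) — NOT x1 is true.
  11. (NOT x5 OR x2 OR NOT x6) — NOT x6 is true.
  12. (x3 OR x5) — x3 is true.
  13. (x2 OR NOT x4) — NOT x4 is true.
  14. (x3 OR NOT x2) — x3 is true.
  15. (NOT x2 OR x6) — NOT x2 is true.
  16. (NOT x1 OR NOT x2) — NOT x1 is true.
  17. (NOT x5 OR NOT x3) — NOT x5 is true.
  18. (NOT x6 OR x5) — NOT x6 is true.
  19. (x2 OR NOT x1 OR x4) — NOT x1 is true.
  20. (NOT x6 OR x2) — NOT x6 is true.
  21. (x1 OR x6 OR NOT x5) — NOT x5 is true.
  22. (x1 OR NOT x4) — NOT x4 is true.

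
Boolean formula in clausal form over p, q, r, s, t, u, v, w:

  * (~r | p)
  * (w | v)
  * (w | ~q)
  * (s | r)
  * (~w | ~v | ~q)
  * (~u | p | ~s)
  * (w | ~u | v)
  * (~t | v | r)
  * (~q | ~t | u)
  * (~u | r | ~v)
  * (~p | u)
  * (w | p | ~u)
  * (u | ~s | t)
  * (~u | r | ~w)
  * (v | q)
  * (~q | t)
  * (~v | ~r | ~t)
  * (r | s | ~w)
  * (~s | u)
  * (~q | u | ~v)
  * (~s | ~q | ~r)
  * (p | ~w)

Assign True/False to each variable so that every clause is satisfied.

p = True, q = True, r = True, s = False, t = True, u = True, v = False, w = True

Set p = True and propagate.
  then u is forced to True.
Set q = True and propagate.
  then w is forced to True.
  then v is forced to False.
  then r is forced to True.
  then t is forced to True.
  then s is forced to False.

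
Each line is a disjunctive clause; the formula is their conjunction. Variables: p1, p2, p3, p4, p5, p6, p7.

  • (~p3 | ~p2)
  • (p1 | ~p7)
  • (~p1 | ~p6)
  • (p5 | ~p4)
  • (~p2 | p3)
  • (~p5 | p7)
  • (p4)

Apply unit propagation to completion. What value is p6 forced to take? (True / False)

(p4) is a unit clause: p4 = True.
(p5 | ~p4): since p4 = True, the clause reduces to (p5). p5 = True.
In (p7 | ~p5), ~p5 is now false; p7 must hold, so p7 = True.
(~p7 | p1): since p7 = True, the clause reduces to (p1). p1 = True.
From (~p6 | ~p1) and p1 = True: p6 = False.

False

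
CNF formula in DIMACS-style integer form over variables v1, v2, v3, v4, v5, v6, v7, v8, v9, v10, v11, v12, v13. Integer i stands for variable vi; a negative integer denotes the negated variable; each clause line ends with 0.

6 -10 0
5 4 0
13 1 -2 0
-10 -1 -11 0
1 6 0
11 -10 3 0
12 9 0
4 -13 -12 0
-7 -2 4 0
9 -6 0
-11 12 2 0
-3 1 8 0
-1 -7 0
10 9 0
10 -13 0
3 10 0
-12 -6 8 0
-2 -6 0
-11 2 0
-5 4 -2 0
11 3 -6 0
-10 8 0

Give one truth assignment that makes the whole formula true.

v1=1, v2=0, v3=1, v4=1, v5=1, v6=1, v7=0, v8=1, v9=1, v10=0, v11=0, v12=1, v13=0

v4 occurs only positively in the remaining clauses — set v4 = True.
v7 occurs only negated in the remaining clauses — set v7 = False.
Try v1 = True.
The remaining clauses are satisfied by v2 = False, v3 = True, v5 = True, v6 = True, v8 = True, v9 = True, v10 = False, v11 = False, v12 = True, v13 = False.
Every clause has at least one true literal under this assignment.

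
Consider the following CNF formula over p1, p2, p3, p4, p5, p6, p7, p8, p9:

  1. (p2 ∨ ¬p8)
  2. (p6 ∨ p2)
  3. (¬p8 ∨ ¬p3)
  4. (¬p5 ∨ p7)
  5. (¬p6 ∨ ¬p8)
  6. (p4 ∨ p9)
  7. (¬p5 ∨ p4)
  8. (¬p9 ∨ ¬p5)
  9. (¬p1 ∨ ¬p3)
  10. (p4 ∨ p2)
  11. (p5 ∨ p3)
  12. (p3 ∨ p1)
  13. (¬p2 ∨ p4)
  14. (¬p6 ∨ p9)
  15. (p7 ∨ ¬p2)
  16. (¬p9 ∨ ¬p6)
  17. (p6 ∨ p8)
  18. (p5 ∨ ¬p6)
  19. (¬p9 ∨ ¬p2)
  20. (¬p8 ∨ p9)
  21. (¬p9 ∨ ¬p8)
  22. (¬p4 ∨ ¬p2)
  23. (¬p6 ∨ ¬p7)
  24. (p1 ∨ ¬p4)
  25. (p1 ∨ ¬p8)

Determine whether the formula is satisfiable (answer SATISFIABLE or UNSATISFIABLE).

UNSATISFIABLE

p2 = True:
  propagation gives p4=True; an empty clause results — contradiction.
p2 = False:
  propagation gives p8=False, p6=True, p4=True, p9=True; an empty clause results — contradiction.
Every branch closes, so no satisfying assignment exists.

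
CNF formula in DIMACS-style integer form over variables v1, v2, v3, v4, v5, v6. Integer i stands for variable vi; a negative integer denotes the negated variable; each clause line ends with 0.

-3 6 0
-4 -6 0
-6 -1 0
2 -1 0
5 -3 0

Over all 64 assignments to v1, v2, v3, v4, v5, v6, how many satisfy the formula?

18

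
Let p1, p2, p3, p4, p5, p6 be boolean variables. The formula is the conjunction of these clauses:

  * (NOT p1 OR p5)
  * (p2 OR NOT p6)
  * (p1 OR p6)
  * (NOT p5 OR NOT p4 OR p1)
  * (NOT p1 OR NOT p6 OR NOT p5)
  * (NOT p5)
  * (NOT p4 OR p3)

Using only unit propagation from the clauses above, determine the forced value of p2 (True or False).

True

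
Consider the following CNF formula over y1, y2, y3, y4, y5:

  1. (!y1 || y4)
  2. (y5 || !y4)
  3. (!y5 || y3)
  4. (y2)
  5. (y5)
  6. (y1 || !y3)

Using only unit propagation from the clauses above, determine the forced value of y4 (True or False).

(y2) is a unit clause: y2 = True.
(y5) is a unit clause: y5 = True.
(!y5 || y3): since y5 = True, the clause reduces to (y3). y3 = True.
In (!y3 || y1), !y3 is now false; y1 must hold, so y1 = True.
(y4 || !y1): since y1 = True, the clause reduces to (y4). y4 = True.

True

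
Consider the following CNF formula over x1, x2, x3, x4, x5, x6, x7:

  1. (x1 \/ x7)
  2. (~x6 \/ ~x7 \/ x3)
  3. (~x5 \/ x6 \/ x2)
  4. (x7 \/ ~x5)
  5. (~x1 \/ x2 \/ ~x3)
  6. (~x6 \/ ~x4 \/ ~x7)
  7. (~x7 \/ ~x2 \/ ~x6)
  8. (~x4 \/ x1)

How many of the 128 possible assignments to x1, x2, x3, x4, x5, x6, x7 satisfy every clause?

30

Case analysis on x7 and x6:
  x7=T, x6=T: remaining (x1,x2,x3,x4,x5) ∈ {(F,F,T,F,F); (F,F,T,F,T)} — 2.
  x7=T, x6=F: 16 of the 32 assignments to (x1,x2,x3,x4,x5) work.
  x7=F, x6=T: x4 free; 3 ways for (x1,x2,x3,x5) × 2^1 = 6.
  x7=F, x6=F: x4 free; 3 ways for (x1,x2,x3,x5) × 2^1 = 6.
Total: 2 + 16 + 6 + 6 = 30.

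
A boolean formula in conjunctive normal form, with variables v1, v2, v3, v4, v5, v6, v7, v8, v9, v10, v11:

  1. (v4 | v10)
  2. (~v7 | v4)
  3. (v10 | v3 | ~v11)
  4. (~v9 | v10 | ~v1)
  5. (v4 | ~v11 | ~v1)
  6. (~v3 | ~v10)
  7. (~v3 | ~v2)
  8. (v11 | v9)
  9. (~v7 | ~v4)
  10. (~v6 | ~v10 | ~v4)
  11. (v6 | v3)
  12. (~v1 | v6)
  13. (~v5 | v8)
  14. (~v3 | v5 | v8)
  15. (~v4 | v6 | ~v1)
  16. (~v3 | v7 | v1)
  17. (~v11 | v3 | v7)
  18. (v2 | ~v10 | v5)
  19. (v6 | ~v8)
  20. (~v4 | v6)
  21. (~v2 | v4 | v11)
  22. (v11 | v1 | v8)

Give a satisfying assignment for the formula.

v1 = T, v2 = F, v3 = T, v4 = T, v5 = T, v6 = T, v7 = F, v8 = T, v9 = F, v10 = F, v11 = T

Try v1 = True.
  then v6 is forced to True.
Set v2 = False and propagate.
For the remaining variables, v3 = True, v4 = True, v5 = True, v7 = False, v8 = True, v9 = False, v10 = False, v11 = True works.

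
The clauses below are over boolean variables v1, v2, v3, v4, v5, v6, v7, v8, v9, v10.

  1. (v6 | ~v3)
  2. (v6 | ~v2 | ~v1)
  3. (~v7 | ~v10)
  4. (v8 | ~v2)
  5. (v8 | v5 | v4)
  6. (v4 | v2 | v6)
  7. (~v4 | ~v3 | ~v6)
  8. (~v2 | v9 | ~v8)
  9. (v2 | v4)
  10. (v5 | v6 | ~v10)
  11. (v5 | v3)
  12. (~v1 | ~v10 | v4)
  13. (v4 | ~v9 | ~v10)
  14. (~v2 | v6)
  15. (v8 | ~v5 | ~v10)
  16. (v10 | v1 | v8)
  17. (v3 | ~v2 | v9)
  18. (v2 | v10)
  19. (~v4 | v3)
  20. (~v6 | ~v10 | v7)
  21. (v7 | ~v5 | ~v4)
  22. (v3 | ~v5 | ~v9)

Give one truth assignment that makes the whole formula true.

Try v1 = True.
Try v2 = True.
  then v6 is forced to True.
  then v8 is forced to True.
  then v9 is forced to True.
For the remaining variables, v3 = True, v4 = False, v5 = True, v7 = False, v10 = False works.
Every clause has at least one true literal under this assignment.

v1=T, v2=T, v3=T, v4=F, v5=T, v6=T, v7=F, v8=T, v9=T, v10=F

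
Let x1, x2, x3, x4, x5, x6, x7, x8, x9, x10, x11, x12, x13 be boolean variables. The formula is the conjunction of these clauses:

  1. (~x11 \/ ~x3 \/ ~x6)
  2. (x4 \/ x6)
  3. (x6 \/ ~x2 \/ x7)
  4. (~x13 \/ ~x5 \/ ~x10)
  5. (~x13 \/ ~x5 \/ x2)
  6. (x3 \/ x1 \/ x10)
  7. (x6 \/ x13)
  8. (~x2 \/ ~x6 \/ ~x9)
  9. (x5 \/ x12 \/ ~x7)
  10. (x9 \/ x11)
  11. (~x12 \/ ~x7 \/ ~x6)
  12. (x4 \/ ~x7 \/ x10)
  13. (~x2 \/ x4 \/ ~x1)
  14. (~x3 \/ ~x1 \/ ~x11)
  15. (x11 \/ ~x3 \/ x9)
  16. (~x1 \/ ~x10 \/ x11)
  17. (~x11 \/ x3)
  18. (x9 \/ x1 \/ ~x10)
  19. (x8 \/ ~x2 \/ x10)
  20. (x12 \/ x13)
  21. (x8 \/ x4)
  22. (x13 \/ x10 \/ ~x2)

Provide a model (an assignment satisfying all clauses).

x1=F, x2=F, x3=T, x4=T, x5=F, x6=F, x7=F, x8=F, x9=T, x10=T, x11=F, x12=F, x13=T

Check each clause:
  1. (~x6 \/ ~x3 \/ ~x11) — ~x6 is true.
  2. (x6 \/ x4) — x4 is true.
  3. (x6 \/ ~x2 \/ x7) — ~x2 is true.
  4. (~x5 \/ ~x10 \/ ~x13) — ~x5 is true.
  5. (~x13 \/ ~x5 \/ x2) — ~x5 is true.
  6. (x10 \/ x3 \/ x1) — x10 is true.
  7. (x6 \/ x13) — x13 is true.
  8. (~x9 \/ ~x2 \/ ~x6) — ~x6 is true.
  9. (x5 \/ x12 \/ ~x7) — ~x7 is true.
  10. (x9 \/ x11) — x9 is true.
  11. (~x12 \/ ~x7 \/ ~x6) — ~x7 is true.
  12. (~x7 \/ x10 \/ x4) — ~x7 is true.
  13. (~x2 \/ x4 \/ ~x1) — x4 is true.
  14. (~x3 \/ ~x1 \/ ~x11) — ~x11 is true.
  15. (x9 \/ ~x3 \/ x11) — x9 is true.
  16. (~x10 \/ ~x1 \/ x11) — ~x1 is true.
  17. (~x11 \/ x3) — x3 is true.
  18. (x1 \/ x9 \/ ~x10) — x9 is true.
  19. (x10 \/ x8 \/ ~x2) — x10 is true.
  20. (x13 \/ x12) — x13 is true.
  21. (x4 \/ x8) — x4 is true.
  22. (~x2 \/ x10 \/ x13) — x10 is true.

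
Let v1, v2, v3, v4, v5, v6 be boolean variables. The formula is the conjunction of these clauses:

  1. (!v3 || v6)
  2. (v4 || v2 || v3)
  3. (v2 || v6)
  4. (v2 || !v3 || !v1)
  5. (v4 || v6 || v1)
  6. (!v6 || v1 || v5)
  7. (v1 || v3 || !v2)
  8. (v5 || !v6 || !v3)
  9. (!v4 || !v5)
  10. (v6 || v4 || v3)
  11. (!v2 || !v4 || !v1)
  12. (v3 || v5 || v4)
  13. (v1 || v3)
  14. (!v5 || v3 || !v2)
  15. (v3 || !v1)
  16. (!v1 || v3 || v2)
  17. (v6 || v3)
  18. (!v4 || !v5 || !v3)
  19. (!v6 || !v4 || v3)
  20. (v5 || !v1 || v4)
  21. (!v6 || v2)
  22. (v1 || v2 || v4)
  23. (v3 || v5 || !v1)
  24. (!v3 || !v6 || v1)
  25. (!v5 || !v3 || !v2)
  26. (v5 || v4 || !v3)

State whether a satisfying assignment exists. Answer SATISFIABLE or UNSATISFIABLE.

UNSATISFIABLE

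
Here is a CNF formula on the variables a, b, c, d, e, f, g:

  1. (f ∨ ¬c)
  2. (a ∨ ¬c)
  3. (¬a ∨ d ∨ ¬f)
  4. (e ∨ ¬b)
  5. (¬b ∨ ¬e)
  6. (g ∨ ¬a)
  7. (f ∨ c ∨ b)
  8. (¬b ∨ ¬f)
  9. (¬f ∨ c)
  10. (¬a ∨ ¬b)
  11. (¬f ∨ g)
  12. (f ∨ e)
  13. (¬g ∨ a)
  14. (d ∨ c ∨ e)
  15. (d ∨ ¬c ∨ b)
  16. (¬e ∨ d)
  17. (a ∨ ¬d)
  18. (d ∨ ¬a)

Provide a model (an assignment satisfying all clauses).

a=T  b=F  c=T  d=T  e=F  f=T  g=T

Set a = True and propagate.
  then g is forced to True.
  then b is forced to False.
  then d is forced to True.
Branch on c: take c = True.
  then f is forced to True.
e is now unconstrained; take e = False.
Check each clause:
  1. (¬c ∨ f) — f is true.
  2. (¬c ∨ a) — a is true.
  3. (¬a ∨ ¬f ∨ d) — d is true.
  4. (¬b ∨ e) — ¬b is true.
  5. (¬e ∨ ¬b) — ¬e is true.
  6. (¬a ∨ g) — g is true.
  7. (b ∨ c ∨ f) — c is true.
  8. (¬b ∨ ¬f) — ¬b is true.
  9. (c ∨ ¬f) — c is true.
  10. (¬b ∨ ¬a) — ¬b is true.
  11. (¬f ∨ g) — g is true.
  12. (f ∨ e) — f is true.
  13. (¬g ∨ a) — a is true.
  14. (d ∨ c ∨ e) — c is true.
  15. (¬c ∨ d ∨ b) — d is true.
  16. (¬e ∨ d) — ¬e is true.
  17. (¬d ∨ a) — a is true.
  18. (¬a ∨ d) — d is true.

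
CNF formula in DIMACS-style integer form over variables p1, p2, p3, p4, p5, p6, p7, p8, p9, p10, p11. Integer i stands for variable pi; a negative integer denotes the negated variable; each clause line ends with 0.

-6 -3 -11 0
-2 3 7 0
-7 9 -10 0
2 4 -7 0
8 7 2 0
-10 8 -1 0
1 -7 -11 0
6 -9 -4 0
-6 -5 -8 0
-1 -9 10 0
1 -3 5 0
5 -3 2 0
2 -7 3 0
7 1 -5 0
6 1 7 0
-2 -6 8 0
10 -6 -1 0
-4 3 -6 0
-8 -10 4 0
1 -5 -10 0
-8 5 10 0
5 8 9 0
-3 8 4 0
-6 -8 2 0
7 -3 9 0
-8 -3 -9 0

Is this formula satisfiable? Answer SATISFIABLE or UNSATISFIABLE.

Pure literal: p11 appears only negated; assign p11 = False.
Branch on p1: take p1 = False.
The remaining clauses are satisfied by p2 = True, p3 = True, p4 = True, p5 = True, p6 = False, p7 = True, p8 = False, p9 = False, p10 = False.
Every clause has at least one true literal under this assignment.
So p1=F, p2=T, p3=T, p4=T, p5=T, p6=F, p7=T, p8=F, p9=F, p10=F, p11=F is a satisfying assignment.

SATISFIABLE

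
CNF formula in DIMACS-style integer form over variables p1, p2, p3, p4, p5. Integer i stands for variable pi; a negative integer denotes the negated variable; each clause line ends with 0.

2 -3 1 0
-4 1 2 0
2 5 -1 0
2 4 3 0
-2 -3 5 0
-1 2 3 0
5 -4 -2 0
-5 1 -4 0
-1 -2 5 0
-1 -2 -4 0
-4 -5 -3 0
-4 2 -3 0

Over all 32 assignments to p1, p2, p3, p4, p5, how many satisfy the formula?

The models are:
  p1=0 p2=1 p3=0 p4=0 p5=0
  p1=0 p2=1 p3=0 p4=0 p5=1
  p1=0 p2=1 p3=1 p4=0 p5=1
  p1=1 p2=0 p3=1 p4=0 p5=1
  p1=1 p2=1 p3=0 p4=0 p5=1
  p1=1 p2=1 p3=1 p4=0 p5=1
That's 6 in total.

6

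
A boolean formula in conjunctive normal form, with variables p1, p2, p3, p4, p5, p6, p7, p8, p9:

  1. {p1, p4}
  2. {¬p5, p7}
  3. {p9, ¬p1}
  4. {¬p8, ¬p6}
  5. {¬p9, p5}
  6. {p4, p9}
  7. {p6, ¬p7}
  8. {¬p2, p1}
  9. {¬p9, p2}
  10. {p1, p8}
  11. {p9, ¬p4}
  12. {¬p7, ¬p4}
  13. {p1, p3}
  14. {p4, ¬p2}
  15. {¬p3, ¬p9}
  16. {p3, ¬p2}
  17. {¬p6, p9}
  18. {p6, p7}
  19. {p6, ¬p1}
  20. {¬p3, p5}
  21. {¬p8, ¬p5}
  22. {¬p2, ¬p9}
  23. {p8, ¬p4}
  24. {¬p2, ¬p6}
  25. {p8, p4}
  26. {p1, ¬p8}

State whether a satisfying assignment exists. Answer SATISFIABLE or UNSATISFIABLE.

p9 = True:
  propagation gives p5=True, p7=True, p6=True, p8=False; an empty clause results — contradiction.
p9 = False:
  propagation gives p1=False, p4=True; an empty clause results — contradiction.
Every branch closes, so no satisfying assignment exists.

UNSATISFIABLE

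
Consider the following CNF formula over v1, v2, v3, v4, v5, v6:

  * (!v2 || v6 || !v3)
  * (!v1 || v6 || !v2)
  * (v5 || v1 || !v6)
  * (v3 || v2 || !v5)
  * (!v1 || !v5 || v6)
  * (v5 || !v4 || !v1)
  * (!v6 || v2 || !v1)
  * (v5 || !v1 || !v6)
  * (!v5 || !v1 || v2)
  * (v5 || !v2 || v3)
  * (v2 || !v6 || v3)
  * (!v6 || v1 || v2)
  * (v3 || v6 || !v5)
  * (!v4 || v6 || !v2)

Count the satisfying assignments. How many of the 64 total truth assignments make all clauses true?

Case analysis on v6 and v2:
  v6=1, v2=1: forces v5=1; v1, v3, v4 free → 2^3 = 8.
  v6=1, v2=0: a clause becomes empty — 0.
  v6=0, v2=1: a clause becomes empty — 0.
  v6=0, v2=0: 8 of the 16 assignments to (v1,v3,v4,v5) work.
Total: 8 + 0 + 0 + 8 = 16.

16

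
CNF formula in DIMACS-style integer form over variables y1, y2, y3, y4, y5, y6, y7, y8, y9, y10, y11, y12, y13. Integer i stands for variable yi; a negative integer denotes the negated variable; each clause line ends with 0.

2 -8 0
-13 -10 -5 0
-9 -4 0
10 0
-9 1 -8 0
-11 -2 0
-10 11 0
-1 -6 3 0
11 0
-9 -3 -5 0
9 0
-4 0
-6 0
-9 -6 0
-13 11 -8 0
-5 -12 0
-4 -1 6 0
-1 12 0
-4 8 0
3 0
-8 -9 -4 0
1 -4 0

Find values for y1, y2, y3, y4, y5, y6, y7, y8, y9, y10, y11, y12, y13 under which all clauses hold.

y1 = True  y2 = False  y3 = True  y4 = False  y5 = False  y6 = False  y7 = True  y8 = False  y9 = True  y10 = True  y11 = True  y12 = True  y13 = True

Unit propagation: (y10) forces y10 = True.
(y11) is a unit clause, so y11 = True.
(!y2) is a unit clause, so y2 = False.
The clause (!y8) is unit: y8 must be False.
The clause (y9) is unit: y9 must be True.
The clause (!y4) is unit: y4 must be False.
The clause (!y6) is unit: y6 must be False.
The clause (y3) is unit: y3 must be True.
Unit propagation: (!y5) forces y5 = False.
Pure literal: y12 appears only positively; assign y12 = True.
y1, y7, y13 are now unconstrained; take y1 = True, y7 = True, y13 = True.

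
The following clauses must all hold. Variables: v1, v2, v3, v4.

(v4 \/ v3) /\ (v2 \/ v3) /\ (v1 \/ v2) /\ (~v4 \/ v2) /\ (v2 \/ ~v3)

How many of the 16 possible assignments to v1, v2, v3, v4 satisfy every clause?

The models are:
  v1=F v2=T v3=F v4=T
  v1=F v2=T v3=T v4=F
  v1=F v2=T v3=T v4=T
  v1=T v2=T v3=F v4=T
  v1=T v2=T v3=T v4=F
  v1=T v2=T v3=T v4=T
Count: 6.

6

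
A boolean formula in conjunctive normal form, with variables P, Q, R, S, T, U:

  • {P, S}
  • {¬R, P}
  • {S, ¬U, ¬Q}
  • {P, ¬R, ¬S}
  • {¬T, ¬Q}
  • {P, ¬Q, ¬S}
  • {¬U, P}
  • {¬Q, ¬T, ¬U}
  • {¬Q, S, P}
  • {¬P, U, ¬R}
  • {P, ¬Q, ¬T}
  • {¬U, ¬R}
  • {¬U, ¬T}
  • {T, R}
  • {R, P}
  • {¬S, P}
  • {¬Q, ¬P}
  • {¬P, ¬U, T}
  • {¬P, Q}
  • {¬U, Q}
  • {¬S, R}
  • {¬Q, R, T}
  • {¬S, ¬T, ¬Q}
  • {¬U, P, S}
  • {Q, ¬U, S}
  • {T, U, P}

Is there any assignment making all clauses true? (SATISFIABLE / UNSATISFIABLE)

UNSATISFIABLE

P = True:
  propagation gives Q=False; an empty clause results — contradiction.
P = False:
  propagation gives S=True; an empty clause results — contradiction.
Every branch closes, so no satisfying assignment exists.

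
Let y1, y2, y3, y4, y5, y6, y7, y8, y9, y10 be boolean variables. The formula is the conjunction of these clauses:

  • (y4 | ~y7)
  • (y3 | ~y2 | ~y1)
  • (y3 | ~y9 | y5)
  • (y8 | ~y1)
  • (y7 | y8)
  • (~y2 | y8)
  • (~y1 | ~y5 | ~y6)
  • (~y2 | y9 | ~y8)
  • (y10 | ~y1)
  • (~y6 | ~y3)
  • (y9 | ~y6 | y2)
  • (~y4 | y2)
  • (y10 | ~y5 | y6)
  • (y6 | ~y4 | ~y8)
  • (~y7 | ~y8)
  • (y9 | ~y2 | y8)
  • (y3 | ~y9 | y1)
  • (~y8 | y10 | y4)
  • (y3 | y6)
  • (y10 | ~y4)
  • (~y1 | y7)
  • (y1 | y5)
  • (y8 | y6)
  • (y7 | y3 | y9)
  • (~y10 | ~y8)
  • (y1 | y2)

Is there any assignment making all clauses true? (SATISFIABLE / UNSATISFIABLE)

UNSATISFIABLE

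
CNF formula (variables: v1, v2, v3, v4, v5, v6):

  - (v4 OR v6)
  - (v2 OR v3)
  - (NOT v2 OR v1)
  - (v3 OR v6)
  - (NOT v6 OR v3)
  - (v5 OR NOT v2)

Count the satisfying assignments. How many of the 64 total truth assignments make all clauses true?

15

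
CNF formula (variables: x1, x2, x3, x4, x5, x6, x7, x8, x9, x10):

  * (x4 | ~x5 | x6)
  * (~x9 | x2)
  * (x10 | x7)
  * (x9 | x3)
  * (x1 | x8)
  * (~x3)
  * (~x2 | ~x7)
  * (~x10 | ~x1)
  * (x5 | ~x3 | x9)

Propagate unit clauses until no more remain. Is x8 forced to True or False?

Unit clause (~x3) sets x3 = False.
In (x3 | x9), x3 is now false; x9 must hold, so x9 = True.
(x2 | ~x9) with x9 = True leaves only x2, so x2 = True.
In (~x7 | ~x2), ~x2 is now false; ~x7 must hold, so x7 = False.
From (x7 | x10) and x7 = False: x10 = True.
(~x1 | ~x10): since x10 = True, the clause reduces to (~x1). x1 = False.
(x1 | x8) with x1 = False leaves only x8, so x8 = True.

True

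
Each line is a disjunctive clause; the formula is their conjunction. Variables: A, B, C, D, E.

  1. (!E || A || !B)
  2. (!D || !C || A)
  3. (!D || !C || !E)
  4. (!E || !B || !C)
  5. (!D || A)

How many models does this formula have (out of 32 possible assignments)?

19

Case analysis on A and C:
  A=1, C=1: 5 of the 8 assignments to (B,D,E) work.
  A=1, C=0: B, D, E free → 2^3 = 8.
  A=0, C=1: remaining (B,D,E) ∈ {(0,0,0); (0,0,1); (1,0,0)} — 3.
  A=0, C=0: remaining (B,D,E) ∈ {(0,0,0); (0,0,1); (1,0,0)} — 3.
Total: 5 + 8 + 3 + 3 = 19.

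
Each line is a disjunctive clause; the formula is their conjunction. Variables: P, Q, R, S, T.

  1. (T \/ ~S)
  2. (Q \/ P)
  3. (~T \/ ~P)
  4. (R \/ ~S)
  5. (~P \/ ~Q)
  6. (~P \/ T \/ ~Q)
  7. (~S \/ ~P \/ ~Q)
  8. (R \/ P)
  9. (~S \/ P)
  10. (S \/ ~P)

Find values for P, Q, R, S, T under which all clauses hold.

Pure literal: R appears only positively; assign R = True.
Branch on P: take P = False.
  then Q is forced to True.
  then S is forced to False.
T is now unconstrained; take T = True.

P=0, Q=1, R=1, S=0, T=1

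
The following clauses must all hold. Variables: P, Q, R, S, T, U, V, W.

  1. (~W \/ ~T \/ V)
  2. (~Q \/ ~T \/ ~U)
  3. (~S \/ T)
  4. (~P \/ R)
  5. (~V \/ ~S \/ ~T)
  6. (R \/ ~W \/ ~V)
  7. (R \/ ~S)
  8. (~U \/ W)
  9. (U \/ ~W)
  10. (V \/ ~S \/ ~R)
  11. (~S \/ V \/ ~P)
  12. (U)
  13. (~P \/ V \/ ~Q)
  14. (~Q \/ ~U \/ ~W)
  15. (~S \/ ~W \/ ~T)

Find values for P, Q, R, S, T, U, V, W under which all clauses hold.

P=T  Q=F  R=T  S=F  T=F  U=T  V=F  W=T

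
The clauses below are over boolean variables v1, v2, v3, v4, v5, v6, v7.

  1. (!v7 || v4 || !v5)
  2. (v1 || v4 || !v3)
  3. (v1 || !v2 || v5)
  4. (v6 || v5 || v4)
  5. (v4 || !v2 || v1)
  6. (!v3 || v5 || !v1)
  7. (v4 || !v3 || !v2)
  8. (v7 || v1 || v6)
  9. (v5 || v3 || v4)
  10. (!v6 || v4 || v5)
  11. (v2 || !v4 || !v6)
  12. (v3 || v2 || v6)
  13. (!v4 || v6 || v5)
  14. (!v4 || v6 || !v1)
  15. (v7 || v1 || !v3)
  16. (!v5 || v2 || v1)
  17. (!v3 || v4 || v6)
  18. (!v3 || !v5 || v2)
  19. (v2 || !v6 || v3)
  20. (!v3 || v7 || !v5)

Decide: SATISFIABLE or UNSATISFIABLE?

SATISFIABLE

Try v1 = True.
Branch on v2: take v2 = True.
The remaining clauses are satisfied by v3 = False, v4 = True, v5 = False, v6 = True, v7 = False.
Every clause has at least one true literal under this assignment.
So v1=T, v2=T, v3=F, v4=T, v5=F, v6=T, v7=F is a satisfying assignment.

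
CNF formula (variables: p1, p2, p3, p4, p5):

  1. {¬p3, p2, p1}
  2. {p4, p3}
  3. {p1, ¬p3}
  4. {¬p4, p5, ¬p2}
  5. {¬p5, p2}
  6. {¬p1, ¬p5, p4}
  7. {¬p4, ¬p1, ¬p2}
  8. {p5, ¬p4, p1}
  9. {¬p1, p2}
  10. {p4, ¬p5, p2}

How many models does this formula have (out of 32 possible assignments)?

The models are:
  p1=0 p2=1 p3=0 p4=1 p5=1
  p1=1 p2=1 p3=1 p4=0 p5=0
That's 2 in total.

2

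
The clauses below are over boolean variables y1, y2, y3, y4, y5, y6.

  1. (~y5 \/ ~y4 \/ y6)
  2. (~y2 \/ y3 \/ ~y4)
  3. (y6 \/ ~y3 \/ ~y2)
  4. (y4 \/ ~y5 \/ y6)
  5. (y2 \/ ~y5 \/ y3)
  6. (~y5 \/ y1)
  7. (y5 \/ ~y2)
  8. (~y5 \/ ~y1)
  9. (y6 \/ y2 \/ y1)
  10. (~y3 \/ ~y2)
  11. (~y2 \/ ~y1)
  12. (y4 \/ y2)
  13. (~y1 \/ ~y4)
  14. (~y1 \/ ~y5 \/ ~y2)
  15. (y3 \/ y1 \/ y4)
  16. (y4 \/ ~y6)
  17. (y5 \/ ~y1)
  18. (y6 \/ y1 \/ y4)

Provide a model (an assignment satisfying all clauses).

Branch on y1: take y1 = False.
  then y5 is forced to False.
  then y2 is forced to False.
  then y6 is forced to True.
  then y4 is forced to True.
y3 is now unconstrained; take y3 = False.
Check each clause:
  1. (~y5 \/ y6 \/ ~y4) — ~y5 is true.
  2. (~y2 \/ ~y4 \/ y3) — ~y2 is true.
  3. (y6 \/ ~y3 \/ ~y2) — ~y3 is true.
  4. (y6 \/ y4 \/ ~y5) — ~y5 is true.
  5. (y3 \/ ~y5 \/ y2) — ~y5 is true.
  6. (y1 \/ ~y5) — ~y5 is true.
  7. (y5 \/ ~y2) — ~y2 is true.
  8. (~y1 \/ ~y5) — ~y5 is true.
  9. (y2 \/ y1 \/ y6) — y6 is true.
  10. (~y2 \/ ~y3) — ~y3 is true.
  11. (~y2 \/ ~y1) — ~y1 is true.
  12. (y4 \/ y2) — y4 is true.
  13. (~y4 \/ ~y1) — ~y1 is true.
  14. (~y2 \/ ~y1 \/ ~y5) — ~y5 is true.
  15. (y3 \/ y4 \/ y1) — y4 is true.
  16. (y4 \/ ~y6) — y4 is true.
  17. (y5 \/ ~y1) — ~y1 is true.
  18. (y1 \/ y6 \/ y4) — y4 is true.

y1=F, y2=F, y3=F, y4=T, y5=F, y6=T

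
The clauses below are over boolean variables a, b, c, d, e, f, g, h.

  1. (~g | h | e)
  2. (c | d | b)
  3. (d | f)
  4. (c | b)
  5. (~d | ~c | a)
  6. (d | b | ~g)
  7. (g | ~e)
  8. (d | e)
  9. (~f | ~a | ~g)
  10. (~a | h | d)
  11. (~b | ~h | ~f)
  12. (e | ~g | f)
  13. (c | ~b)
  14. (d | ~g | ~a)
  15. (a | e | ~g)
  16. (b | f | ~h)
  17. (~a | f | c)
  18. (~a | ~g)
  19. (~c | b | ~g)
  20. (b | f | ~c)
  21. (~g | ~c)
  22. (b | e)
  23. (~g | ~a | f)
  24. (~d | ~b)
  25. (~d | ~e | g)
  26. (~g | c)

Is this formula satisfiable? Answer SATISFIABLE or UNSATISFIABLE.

g = True:
  propagation gives a=False, e=True, c=False; an empty clause results — contradiction.
g = False:
  propagation gives e=False, d=True, b=True; an empty clause results — contradiction.
Every branch closes, so no satisfying assignment exists.

UNSATISFIABLE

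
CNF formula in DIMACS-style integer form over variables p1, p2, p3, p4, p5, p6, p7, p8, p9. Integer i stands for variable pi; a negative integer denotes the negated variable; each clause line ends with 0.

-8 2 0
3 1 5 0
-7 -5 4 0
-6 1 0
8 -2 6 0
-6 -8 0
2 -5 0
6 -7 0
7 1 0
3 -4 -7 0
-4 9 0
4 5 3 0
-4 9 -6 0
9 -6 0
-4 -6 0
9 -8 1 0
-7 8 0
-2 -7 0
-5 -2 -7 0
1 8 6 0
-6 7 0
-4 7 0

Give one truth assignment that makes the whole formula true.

p1 = True, p2 = False, p3 = True, p4 = False, p5 = False, p6 = False, p7 = False, p8 = False, p9 = True

p1 occurs only positively in the remaining clauses — set p1 = True.
Pure literal: p3 appears only positively; assign p3 = True.
Branch on p2: take p2 = False.
  then p8 is forced to False.
  then p5 is forced to False.
  then p7 is forced to False.
  then p6 is forced to False.
  then p4 is forced to False.
p9 is now unconstrained; take p9 = True.
Every clause has at least one true literal under this assignment.
Check each clause:
  1. (¬p8 ∨ p2) — ¬p8 is true.
  2. (p1 ∨ p3 ∨ p5) — p1 is true.
  3. (p4 ∨ ¬p7 ∨ ¬p5) — ¬p7 is true.
  4. (p1 ∨ ¬p6) — p1 is true.
  5. (¬p2 ∨ p6 ∨ p8) — ¬p2 is true.
  6. (¬p6 ∨ ¬p8) — ¬p8 is true.
  7. (p2 ∨ ¬p5) — ¬p5 is true.
  8. (¬p7 ∨ p6) — ¬p7 is true.
  9. (p1 ∨ p7) — p1 is true.
  10. (¬p7 ∨ p3 ∨ ¬p4) — ¬p7 is true.
  11. (p9 ∨ ¬p4) — p9 is true.
  12. (p5 ∨ p4 ∨ p3) — p3 is true.
  13. (p9 ∨ ¬p4 ∨ ¬p6) — p9 is true.
  14. (¬p6 ∨ p9) — p9 is true.
  15. (¬p4 ∨ ¬p6) — ¬p6 is true.
  16. (p1 ∨ p9 ∨ ¬p8) — ¬p8 is true.
  17. (p8 ∨ ¬p7) — ¬p7 is true.
  18. (¬p2 ∨ ¬p7) — ¬p7 is true.
  19. (¬p2 ∨ ¬p7 ∨ ¬p5) — ¬p7 is true.
  20. (p6 ∨ p1 ∨ p8) — p1 is true.
  21. (p7 ∨ ¬p6) — ¬p6 is true.
  22. (¬p4 ∨ p7) — ¬p4 is true.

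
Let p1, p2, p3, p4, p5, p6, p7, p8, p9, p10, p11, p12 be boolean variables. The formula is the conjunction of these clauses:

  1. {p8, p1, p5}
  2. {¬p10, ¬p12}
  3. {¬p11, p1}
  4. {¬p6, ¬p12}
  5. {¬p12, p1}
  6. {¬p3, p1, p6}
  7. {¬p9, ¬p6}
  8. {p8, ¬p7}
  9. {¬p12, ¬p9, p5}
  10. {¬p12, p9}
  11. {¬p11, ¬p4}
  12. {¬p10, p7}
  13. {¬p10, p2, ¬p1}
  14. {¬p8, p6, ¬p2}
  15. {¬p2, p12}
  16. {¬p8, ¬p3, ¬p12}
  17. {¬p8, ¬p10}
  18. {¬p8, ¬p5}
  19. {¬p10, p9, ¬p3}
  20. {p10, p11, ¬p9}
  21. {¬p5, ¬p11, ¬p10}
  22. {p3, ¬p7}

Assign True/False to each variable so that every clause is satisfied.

Try p1 = False.
  then p11 is forced to False.
  then p12 is forced to False.
  then p2 is forced to False.
Branch on p3: take p3 = False.
  then p7 is forced to False.
  then p10 is forced to False.
  then p9 is forced to False.
Branch on p5: take p5 = True.
  then p8 is forced to False.
p4, p6 are now unconstrained; take p4 = True, p6 = True.
Every clause has at least one true literal under this assignment.

p1=0, p2=0, p3=0, p4=1, p5=1, p6=1, p7=0, p8=0, p9=0, p10=0, p11=0, p12=0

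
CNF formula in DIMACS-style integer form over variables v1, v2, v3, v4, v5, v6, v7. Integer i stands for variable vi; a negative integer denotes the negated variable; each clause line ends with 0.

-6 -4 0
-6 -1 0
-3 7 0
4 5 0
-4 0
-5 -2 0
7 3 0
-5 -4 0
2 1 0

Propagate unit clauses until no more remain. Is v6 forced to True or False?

False

Unit clause (~v4) sets v4 = False.
(v4 | v5): since v4 = False, the clause reduces to (v5). v5 = True.
In (~v5 | ~v2), ~v5 is now false; ~v2 must hold, so v2 = False.
(v2 | v1): since v2 = False, the clause reduces to (v1). v1 = True.
From (~v1 | ~v6) and v1 = True: v6 = False.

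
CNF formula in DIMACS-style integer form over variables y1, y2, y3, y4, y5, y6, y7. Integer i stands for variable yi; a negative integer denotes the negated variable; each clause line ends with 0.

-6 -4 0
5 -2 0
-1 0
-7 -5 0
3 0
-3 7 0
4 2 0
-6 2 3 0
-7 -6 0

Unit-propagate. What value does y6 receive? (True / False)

False

(~y1) stands alone — y1 = False.
Unit clause (y3) sets y3 = True.
(~y3 | y7) with y3 = True leaves only y7, so y7 = True.
In (~y7 | ~y5), ~y7 is now false; ~y5 must hold, so y5 = False.
From (y5 | ~y2) and y5 = False: y2 = False.
(y4 | y2): since y2 = False, the clause reduces to (y4). y4 = True.
(~y4 | ~y6) with y4 = True leaves only ~y6, so y6 = False.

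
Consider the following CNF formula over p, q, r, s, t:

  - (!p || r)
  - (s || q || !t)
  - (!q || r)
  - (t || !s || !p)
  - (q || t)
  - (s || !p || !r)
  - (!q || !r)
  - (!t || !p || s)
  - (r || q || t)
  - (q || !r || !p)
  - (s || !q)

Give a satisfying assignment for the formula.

p = F  q = F  r = F  s = T  t = T

Check each clause:
  1. (r || !p) — !p is true.
  2. (s || q || !t) — s is true.
  3. (r || !q) — !q is true.
  4. (t || !p || !s) — t is true.
  5. (t || q) — t is true.
  6. (!p || s || !r) — s is true.
  7. (!q || !r) — !r is true.
  8. (s || !t || !p) — s is true.
  9. (t || r || q) — t is true.
  10. (!p || !r || q) — !r is true.
  11. (!q || s) — s is true.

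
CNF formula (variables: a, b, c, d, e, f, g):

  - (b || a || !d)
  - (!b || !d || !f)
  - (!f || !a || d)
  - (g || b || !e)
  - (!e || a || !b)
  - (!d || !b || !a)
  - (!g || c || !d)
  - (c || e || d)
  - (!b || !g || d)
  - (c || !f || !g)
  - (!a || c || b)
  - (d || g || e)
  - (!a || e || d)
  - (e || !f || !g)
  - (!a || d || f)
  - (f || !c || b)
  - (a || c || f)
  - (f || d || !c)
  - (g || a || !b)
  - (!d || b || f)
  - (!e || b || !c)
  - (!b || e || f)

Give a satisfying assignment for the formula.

a = 1  b = 0  c = 1  d = 1  e = 0  f = 1  g = 0

Check each clause:
  1. (!d || b || a) — a is true.
  2. (!f || !d || !b) — !b is true.
  3. (!a || d || !f) — d is true.
  4. (!e || g || b) — !e is true.
  5. (a || !b || !e) — a is true.
  6. (!d || !b || !a) — !b is true.
  7. (!d || c || !g) — !g is true.
  8. (d || c || e) — c is true.
  9. (!g || !b || d) — !g is true.
  10. (!f || c || !g) — !g is true.
  11. (!a || b || c) — c is true.
  12. (g || d || e) — d is true.
  13. (d || !a || e) — d is true.
  14. (!f || !g || e) — !g is true.
  15. (f || !a || d) — d is true.
  16. (f || !c || b) — f is true.
  17. (f || a || c) — a is true.
  18. (!c || d || f) — d is true.
  19. (a || !b || g) — a is true.
  20. (b || f || !d) — f is true.
  21. (!c || b || !e) — !e is true.
  22. (f || e || !b) — f is true.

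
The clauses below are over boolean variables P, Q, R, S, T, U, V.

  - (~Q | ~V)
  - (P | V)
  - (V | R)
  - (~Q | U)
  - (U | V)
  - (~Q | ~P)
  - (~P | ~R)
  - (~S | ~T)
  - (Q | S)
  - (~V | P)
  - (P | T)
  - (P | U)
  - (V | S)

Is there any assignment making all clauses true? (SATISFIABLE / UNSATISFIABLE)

SATISFIABLE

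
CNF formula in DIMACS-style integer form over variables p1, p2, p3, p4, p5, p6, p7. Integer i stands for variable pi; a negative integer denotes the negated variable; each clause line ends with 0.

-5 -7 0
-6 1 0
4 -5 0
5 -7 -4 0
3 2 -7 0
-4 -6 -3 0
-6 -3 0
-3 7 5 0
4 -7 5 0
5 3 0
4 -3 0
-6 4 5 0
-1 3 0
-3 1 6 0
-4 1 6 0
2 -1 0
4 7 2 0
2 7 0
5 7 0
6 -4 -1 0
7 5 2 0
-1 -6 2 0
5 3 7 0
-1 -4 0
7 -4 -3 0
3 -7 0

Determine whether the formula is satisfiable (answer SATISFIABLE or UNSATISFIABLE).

p7 = True:
  propagation gives p5=False, p4=False; an empty clause results — contradiction.
p7 = False:
  propagation gives p2=True, p5=True, p4=True, p1=False; an empty clause results — contradiction.
Every branch closes, so no satisfying assignment exists.

UNSATISFIABLE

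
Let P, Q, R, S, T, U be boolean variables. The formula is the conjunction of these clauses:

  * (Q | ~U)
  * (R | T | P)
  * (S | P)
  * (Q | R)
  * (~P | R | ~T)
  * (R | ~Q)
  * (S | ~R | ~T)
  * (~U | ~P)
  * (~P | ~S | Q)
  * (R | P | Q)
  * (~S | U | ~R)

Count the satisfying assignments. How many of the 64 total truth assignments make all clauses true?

Satisfying assignments:
  P=0 Q=1 R=1 S=1 T=0 U=1
  P=0 Q=1 R=1 S=1 T=1 U=1
  P=1 Q=0 R=1 S=0 T=0 U=0
  P=1 Q=1 R=1 S=0 T=0 U=0
That's 4 in total.

4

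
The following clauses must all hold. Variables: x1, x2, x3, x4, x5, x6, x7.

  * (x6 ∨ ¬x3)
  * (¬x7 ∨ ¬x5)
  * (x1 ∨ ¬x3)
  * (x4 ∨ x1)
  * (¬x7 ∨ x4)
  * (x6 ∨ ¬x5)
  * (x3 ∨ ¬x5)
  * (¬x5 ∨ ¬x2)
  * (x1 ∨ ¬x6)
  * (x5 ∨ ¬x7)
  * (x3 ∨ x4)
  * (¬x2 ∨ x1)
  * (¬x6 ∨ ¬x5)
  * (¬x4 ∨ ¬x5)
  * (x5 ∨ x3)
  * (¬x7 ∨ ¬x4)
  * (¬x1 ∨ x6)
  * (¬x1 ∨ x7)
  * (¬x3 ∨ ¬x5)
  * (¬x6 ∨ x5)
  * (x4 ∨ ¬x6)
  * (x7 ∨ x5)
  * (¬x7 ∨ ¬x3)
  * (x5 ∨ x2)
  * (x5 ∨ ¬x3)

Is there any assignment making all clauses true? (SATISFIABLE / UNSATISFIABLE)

UNSATISFIABLE

x5 = True:
  propagation gives x7=False, x6=True; an empty clause results — contradiction.
x5 = False:
  propagation gives x7=False; an empty clause results — contradiction.
Every branch closes, so no satisfying assignment exists.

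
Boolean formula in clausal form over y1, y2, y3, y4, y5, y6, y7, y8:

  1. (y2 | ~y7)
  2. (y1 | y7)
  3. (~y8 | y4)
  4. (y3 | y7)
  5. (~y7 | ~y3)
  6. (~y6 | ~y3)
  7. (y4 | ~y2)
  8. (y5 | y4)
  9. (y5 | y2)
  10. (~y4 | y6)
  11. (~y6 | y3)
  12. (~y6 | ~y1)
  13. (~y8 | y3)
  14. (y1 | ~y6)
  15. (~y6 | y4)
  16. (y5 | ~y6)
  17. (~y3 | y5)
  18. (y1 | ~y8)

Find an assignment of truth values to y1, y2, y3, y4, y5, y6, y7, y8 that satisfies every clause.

Pure literal: y5 appears only positively; assign y5 = True.
Pure literal: y8 appears only negated; assign y8 = False.
Try y1 = True.
  then y6 is forced to False.
  then y4 is forced to False.
  then y2 is forced to False.
  then y7 is forced to False.
  then y3 is forced to True.

y1=T  y2=F  y3=T  y4=F  y5=T  y6=F  y7=F  y8=F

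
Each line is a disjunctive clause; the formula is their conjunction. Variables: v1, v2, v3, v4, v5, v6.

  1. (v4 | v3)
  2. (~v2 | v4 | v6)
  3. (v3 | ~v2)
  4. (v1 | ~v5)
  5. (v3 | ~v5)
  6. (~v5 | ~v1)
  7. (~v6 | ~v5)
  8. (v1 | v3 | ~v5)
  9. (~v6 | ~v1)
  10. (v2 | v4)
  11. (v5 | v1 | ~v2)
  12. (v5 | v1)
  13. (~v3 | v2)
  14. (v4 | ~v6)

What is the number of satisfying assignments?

2

The models are:
  v1=T v2=F v3=F v4=T v5=F v6=F
  v1=T v2=T v3=T v4=T v5=F v6=F
Count: 2.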